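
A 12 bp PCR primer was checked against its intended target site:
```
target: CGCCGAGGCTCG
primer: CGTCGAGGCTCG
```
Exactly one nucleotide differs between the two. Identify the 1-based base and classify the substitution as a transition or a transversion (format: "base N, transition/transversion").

Base 3 changes C→T. C is a pyrimidine and T is a pyrimidine, so this is a transition.

base 3, transition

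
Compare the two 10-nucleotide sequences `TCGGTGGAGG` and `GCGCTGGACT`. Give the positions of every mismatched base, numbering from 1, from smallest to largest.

1, 4, 9, 10

Differences at position 1 (T→G), position 4 (G→C), position 9 (G→C), position 10 (G→T).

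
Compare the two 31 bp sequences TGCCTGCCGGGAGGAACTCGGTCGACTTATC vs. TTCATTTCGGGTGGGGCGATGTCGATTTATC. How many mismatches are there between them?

11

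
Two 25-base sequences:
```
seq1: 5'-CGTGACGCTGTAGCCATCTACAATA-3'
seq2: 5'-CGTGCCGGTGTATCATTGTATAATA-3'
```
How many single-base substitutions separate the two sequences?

Comparing position by position, 7 sites differ: 5 (A/C), 8 (C/G), 13 (G/T), 15 (C/A), 16 (A/T), 18 (C/G), 21 (C/T).

7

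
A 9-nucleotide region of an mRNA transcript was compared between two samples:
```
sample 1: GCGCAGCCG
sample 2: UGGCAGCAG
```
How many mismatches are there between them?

3

Comparing position by position, 3 sites differ: 1 (G/U), 2 (C/G), 8 (C/A).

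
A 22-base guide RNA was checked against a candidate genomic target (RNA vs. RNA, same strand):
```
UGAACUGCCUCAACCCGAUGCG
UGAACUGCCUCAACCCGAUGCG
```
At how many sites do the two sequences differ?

No positions differ; the sequences are identical.

0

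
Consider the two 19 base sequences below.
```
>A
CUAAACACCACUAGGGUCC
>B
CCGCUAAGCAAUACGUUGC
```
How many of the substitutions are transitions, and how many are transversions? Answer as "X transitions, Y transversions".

2 transitions, 8 transversions

Transitions (purine↔purine or pyrimidine↔pyrimidine): 2 U→C, 3 A→G.
Transversions (purine↔pyrimidine): 4 A→C, 5 A→U, 6 C→A, 8 C→G, 11 C→A, 14 G→C, 16 G→U, 18 C→G.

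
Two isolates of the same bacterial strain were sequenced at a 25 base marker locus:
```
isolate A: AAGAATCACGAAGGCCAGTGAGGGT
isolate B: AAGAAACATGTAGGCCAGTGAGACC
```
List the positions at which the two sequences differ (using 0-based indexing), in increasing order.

Differences at position 5 (T→A), position 8 (C→T), position 10 (A→T), position 22 (G→A), position 23 (G→C), position 24 (T→C).

5, 8, 10, 22, 23, 24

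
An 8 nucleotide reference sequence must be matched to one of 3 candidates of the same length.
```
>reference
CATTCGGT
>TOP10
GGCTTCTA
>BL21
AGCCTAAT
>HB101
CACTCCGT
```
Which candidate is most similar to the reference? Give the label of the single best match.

HB101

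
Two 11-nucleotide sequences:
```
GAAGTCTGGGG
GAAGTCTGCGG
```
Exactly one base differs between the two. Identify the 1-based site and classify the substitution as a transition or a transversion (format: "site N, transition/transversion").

Site 9 changes G→C. G is a purine and C is a pyrimidine, so this is a transversion.

site 9, transversion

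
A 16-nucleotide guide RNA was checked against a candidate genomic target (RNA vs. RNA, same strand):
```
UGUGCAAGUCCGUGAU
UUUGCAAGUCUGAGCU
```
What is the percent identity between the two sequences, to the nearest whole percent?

Mismatches at positions 2, 11, 13, 15 (1-based): 4 of 16.
Identical positions: 12/16 = 75% → 75%.

75%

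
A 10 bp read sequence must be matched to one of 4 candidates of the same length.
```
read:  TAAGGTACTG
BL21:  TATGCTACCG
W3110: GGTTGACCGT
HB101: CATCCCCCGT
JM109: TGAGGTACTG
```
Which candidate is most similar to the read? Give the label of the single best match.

JM109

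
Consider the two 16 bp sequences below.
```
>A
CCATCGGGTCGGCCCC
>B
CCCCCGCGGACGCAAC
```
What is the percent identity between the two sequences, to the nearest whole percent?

50%

8 positions differ (3, 4, 7, 9, 10, 11, 14, 15), so 8 of 16 match: 8/16 = 50%.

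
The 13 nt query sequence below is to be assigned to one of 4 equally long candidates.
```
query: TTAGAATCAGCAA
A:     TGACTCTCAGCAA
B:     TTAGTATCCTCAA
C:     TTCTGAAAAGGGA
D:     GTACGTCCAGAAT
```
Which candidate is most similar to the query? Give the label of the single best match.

B

A differs at 4 sites; B differs at 3 sites; C differs at 7 sites; D differs at 7 sites. The closest is B.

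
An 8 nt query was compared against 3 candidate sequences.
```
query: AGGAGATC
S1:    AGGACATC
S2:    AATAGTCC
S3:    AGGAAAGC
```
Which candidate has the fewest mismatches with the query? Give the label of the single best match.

Hamming distances to query — S1: 1; S2: 4; S3: 2.
Smallest is S1 with 1 mismatch.

S1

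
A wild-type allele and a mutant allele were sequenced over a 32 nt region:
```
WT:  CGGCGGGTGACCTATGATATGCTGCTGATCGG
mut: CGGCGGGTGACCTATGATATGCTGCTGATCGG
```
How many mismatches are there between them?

No positions differ; the sequences are identical.

0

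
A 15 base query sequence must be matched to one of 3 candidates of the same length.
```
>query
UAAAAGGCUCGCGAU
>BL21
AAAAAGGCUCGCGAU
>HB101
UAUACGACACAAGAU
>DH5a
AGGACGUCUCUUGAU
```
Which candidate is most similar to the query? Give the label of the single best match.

Hamming distances to query — BL21: 1; HB101: 6; DH5a: 7.
Smallest is BL21 with 1 mismatch.

BL21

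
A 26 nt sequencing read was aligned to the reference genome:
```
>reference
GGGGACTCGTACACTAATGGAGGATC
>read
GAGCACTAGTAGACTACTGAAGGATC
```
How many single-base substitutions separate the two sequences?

6

Mismatches (1-based): base 2: G→A; base 4: G→C; base 8: C→A; base 12: C→G; base 17: A→C; base 20: G→A.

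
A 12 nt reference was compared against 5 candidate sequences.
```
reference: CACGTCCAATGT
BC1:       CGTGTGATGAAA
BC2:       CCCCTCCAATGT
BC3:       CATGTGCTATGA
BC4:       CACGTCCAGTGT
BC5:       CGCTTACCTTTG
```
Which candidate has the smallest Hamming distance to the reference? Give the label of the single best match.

BC4

Hamming distances to reference — BC1: 9; BC2: 2; BC3: 4; BC4: 1; BC5: 7.
Smallest is BC4 with 1 mismatch.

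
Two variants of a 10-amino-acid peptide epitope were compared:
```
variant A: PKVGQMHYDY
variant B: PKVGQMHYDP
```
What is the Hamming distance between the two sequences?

1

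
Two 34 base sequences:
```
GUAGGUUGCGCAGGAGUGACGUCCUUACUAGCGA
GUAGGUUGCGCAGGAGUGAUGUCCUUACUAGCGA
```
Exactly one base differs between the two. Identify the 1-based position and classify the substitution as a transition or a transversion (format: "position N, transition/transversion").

Position 20 changes C→U. C is a pyrimidine and U is a pyrimidine, so this is a transition.

position 20, transition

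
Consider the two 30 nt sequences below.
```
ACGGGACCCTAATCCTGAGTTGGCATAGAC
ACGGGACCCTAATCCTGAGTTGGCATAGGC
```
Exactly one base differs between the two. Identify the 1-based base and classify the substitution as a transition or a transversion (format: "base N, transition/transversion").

base 29, transition

The sequences differ only at base 29: A→G (purine→purine), a transition.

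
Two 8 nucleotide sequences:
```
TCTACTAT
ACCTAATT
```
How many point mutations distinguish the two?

Comparing position by position, 6 positions differ: 1 (T/A), 3 (T/C), 4 (A/T), 5 (C/A), 6 (T/A), 7 (A/T).

6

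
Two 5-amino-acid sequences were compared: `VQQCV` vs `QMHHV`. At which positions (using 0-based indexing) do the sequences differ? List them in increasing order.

Differences at position 0 (V→Q), position 1 (Q→M), position 2 (Q→H), position 3 (C→H).

0, 1, 2, 3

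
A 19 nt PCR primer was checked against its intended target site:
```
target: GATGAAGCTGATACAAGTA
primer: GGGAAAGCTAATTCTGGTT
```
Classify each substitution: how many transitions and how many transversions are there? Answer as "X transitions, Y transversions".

Transitions (purine↔purine or pyrimidine↔pyrimidine): 2 A→G, 4 G→A, 10 G→A, 16 A→G.
Transversions (purine↔pyrimidine): 3 T→G, 13 A→T, 15 A→T, 19 A→T.

4 transitions, 4 transversions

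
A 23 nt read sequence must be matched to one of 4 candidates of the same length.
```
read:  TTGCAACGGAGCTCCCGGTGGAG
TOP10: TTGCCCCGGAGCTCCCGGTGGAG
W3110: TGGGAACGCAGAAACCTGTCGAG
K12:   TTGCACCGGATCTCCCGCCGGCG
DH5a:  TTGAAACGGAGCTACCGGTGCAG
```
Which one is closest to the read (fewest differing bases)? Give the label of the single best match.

TOP10

TOP10 differs at 2 bases; W3110 differs at 8 bases; K12 differs at 5 bases; DH5a differs at 3 bases. The closest is TOP10.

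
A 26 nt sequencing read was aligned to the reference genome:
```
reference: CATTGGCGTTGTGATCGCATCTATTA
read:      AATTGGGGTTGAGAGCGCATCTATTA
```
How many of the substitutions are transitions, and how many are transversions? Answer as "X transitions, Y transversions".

0 transitions, 4 transversions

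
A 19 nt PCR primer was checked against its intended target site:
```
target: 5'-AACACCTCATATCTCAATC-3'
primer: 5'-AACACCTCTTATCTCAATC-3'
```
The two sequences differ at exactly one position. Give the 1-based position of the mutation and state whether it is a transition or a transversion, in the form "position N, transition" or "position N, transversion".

position 9, transversion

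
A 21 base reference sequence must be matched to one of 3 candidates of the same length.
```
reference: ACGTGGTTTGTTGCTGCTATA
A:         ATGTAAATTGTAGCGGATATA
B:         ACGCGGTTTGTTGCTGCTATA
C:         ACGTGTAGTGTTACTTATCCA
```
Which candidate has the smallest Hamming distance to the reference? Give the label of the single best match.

Hamming distances to reference — A: 7; B: 1; C: 8.
Smallest is B with 1 mismatch.

B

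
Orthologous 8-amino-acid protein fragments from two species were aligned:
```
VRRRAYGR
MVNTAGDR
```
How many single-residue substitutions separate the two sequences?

The sequences differ at residues 1, 2, 3, 4, 6, 7 (1-based) — 6 in total.

6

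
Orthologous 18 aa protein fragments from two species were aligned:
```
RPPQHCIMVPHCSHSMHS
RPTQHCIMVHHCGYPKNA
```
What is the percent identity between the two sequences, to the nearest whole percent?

8 positions differ (3, 10, 13, 14, 15, 16, 17, 18), so 10 of 18 match: 10/18 = 55.56%.

56%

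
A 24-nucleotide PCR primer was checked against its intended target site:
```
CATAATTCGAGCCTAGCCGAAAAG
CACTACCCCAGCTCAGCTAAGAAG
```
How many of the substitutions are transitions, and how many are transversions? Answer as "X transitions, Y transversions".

8 transitions, 2 transversions

Transitions (purine↔purine or pyrimidine↔pyrimidine): 3 T→C, 6 T→C, 7 T→C, 13 C→T, 14 T→C, 18 C→T, 19 G→A, 21 A→G.
Transversions (purine↔pyrimidine): 4 A→T, 9 G→C.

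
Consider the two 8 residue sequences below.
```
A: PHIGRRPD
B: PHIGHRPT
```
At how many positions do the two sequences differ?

The sequences differ at positions 5, 8 (1-based) — 2 in total.

2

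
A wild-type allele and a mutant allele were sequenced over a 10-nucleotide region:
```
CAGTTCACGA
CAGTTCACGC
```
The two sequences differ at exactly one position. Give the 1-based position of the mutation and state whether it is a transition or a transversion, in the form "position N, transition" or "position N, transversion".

The sequences differ only at position 10: A→C (purine→pyrimidine), a transversion.

position 10, transversion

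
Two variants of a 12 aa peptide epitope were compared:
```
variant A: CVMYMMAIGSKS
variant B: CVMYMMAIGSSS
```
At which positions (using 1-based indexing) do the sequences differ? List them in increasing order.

Differences at position 11 (K→S).

11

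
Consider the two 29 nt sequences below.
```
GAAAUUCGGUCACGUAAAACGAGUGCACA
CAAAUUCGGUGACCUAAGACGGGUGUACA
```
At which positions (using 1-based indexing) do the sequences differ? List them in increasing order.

1, 11, 14, 18, 22, 26

Differences at position 1 (G→C), position 11 (C→G), position 14 (G→C), position 18 (A→G), position 22 (A→G), position 26 (C→U).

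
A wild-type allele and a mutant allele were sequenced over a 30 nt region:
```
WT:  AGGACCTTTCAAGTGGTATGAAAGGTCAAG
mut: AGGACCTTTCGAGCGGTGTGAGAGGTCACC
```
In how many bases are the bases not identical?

Mismatches (1-based): base 11: A→G; base 14: T→C; base 18: A→G; base 22: A→G; base 29: A→C; base 30: G→C.

6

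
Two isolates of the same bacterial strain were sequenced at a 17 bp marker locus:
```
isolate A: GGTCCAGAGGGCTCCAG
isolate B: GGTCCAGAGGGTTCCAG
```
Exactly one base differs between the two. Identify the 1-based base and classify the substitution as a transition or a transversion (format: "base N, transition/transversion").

base 12, transition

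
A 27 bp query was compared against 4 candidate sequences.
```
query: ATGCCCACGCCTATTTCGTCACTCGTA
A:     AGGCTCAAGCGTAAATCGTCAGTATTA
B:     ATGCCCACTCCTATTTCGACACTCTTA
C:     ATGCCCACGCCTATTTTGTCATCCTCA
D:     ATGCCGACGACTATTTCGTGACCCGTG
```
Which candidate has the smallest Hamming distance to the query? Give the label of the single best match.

Hamming distances to query — A: 9; B: 3; C: 5; D: 5.
Smallest is B with 3 mismatches.

B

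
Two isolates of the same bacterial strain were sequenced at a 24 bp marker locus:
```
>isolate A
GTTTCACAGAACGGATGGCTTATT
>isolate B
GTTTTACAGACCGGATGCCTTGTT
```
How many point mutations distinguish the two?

Mismatches (1-based): base 5: C→T; base 11: A→C; base 18: G→C; base 22: A→G.

4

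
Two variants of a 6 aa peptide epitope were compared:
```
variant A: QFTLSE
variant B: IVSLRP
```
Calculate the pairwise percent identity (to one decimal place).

Mismatches at positions 1, 2, 3, 5, 6 (1-based): 5 of 6.
Identical positions: 1/6 = 16.67% → 16.7%.

16.7%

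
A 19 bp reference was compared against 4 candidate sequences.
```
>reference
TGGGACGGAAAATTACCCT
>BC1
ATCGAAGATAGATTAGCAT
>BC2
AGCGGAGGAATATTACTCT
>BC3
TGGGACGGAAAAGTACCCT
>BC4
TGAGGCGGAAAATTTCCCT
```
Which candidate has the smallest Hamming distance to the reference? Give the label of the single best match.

BC3

BC1 differs at 9 sites; BC2 differs at 6 sites; BC3 differs at 1 site; BC4 differs at 3 sites. The closest is BC3.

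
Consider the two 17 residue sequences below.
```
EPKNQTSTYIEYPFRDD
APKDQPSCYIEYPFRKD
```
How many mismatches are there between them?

5

Comparing position by position, 5 residues differ: 1 (E/A), 4 (N/D), 6 (T/P), 8 (T/C), 16 (D/K).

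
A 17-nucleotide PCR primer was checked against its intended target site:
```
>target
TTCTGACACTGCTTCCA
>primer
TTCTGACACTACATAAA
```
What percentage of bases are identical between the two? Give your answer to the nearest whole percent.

76%

4 positions differ (11, 13, 15, 16), so 13 of 17 match: 13/17 = 76.47%.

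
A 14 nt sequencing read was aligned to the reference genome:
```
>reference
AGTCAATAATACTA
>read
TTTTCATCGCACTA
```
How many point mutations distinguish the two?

7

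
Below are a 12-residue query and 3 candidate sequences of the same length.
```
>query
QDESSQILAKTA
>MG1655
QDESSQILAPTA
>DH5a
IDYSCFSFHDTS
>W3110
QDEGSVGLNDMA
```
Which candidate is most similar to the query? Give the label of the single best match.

MG1655

Hamming distances to query — MG1655: 1; DH5a: 9; W3110: 6.
Smallest is MG1655 with 1 mismatch.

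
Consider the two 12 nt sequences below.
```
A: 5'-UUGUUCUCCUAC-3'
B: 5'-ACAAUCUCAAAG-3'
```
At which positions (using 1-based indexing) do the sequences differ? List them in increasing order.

Differences at position 1 (U→A), position 2 (U→C), position 3 (G→A), position 4 (U→A), position 9 (C→A), position 10 (U→A), position 12 (C→G).

1, 2, 3, 4, 9, 10, 12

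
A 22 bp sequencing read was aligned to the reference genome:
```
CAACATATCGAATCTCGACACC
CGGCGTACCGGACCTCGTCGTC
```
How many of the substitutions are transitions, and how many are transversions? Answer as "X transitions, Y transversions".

8 transitions, 1 transversion

Mismatches (1-based):
position 2: A→G (purine→purine, transition)
position 3: A→G (purine→purine, transition)
position 5: A→G (purine→purine, transition)
position 8: T→C (pyrimidine→pyrimidine, transition)
position 11: A→G (purine→purine, transition)
position 13: T→C (pyrimidine→pyrimidine, transition)
position 18: A→T (purine→pyrimidine, transversion)
position 20: A→G (purine→purine, transition)
position 21: C→T (pyrimidine→pyrimidine, transition)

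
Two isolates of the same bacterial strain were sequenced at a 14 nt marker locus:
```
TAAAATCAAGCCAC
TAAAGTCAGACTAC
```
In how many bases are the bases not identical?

4

Comparing position by position, 4 bases differ: 5 (A/G), 9 (A/G), 10 (G/A), 12 (C/T).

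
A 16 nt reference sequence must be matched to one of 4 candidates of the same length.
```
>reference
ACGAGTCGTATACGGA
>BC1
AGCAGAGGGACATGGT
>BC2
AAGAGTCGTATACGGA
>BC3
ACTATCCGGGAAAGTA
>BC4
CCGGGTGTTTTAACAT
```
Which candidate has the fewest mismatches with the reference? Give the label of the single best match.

Hamming distances to reference — BC1: 8; BC2: 1; BC3: 8; BC4: 9.
Smallest is BC2 with 1 mismatch.

BC2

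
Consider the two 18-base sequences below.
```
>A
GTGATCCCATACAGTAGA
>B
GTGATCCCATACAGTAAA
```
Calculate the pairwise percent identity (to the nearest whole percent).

1 position differs (17), so 17 of 18 match: 17/18 = 94.44%.

94%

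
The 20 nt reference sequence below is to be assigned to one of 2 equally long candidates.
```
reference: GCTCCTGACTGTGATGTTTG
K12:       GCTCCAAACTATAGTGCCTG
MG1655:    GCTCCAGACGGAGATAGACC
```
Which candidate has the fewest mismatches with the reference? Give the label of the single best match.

Hamming distances to reference — K12: 7; MG1655: 8.
Smallest is K12 with 7 mismatches.

K12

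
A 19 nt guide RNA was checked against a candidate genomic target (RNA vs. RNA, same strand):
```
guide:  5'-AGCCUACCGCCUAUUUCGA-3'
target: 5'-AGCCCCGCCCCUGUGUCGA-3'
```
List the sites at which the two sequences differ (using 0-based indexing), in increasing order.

Scanning 0-based: 4: U/C; 5: A/C; 6: C/G; 8: G/C; 12: A/G; 14: U/G.

4, 5, 6, 8, 12, 14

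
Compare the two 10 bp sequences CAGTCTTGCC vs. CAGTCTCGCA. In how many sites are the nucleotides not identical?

Mismatches (1-based): site 7: T→C; site 10: C→A.

2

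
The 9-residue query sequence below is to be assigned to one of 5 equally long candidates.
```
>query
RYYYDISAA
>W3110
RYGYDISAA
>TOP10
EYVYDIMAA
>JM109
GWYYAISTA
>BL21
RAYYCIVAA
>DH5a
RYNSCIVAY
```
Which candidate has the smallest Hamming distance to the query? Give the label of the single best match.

Hamming distances to query — W3110: 1; TOP10: 3; JM109: 4; BL21: 3; DH5a: 5.
Smallest is W3110 with 1 mismatch.

W3110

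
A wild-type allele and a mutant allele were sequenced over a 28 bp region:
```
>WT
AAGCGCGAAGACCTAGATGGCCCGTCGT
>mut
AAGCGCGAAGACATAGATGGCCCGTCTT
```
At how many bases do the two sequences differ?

2

Comparing position by position, 2 bases differ: 13 (C/A), 27 (G/T).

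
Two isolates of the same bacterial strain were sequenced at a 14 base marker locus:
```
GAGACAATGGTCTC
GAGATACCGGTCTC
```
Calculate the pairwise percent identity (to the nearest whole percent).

Mismatches at positions 5, 7, 8 (1-based): 3 of 14.
Identical positions: 11/14 = 78.57% → 79%.

79%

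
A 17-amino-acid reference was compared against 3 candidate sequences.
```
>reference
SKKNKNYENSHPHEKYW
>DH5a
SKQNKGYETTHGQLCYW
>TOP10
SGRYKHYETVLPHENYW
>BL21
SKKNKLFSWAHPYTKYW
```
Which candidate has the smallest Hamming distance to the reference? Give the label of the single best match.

BL21

DH5a differs at 8 residues; TOP10 differs at 8 residues; BL21 differs at 7 residues. The closest is BL21.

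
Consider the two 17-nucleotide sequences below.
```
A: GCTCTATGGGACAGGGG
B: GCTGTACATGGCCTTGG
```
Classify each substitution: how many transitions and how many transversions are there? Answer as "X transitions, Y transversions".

3 transitions, 5 transversions

Mismatches (1-based):
site 4: C→G (pyrimidine→purine, transversion)
site 7: T→C (pyrimidine→pyrimidine, transition)
site 8: G→A (purine→purine, transition)
site 9: G→T (purine→pyrimidine, transversion)
site 11: A→G (purine→purine, transition)
site 13: A→C (purine→pyrimidine, transversion)
site 14: G→T (purine→pyrimidine, transversion)
site 15: G→T (purine→pyrimidine, transversion)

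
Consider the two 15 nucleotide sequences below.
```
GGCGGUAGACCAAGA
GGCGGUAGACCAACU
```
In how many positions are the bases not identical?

Comparing position by position, 2 positions differ: 14 (G/C), 15 (A/U).

2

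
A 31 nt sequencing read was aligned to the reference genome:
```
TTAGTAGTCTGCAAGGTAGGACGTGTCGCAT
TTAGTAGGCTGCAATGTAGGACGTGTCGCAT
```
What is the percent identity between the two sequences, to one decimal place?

93.5%

Mismatches at positions 8, 15 (1-based): 2 of 31.
Identical positions: 29/31 = 93.55% → 93.5%.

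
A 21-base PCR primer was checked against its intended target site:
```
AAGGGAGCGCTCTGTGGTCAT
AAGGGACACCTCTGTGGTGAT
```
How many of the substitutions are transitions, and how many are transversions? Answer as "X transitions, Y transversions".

Transitions (purine↔purine or pyrimidine↔pyrimidine): none.
Transversions (purine↔pyrimidine): 7 G→C, 8 C→A, 9 G→C, 19 C→G.

0 transitions, 4 transversions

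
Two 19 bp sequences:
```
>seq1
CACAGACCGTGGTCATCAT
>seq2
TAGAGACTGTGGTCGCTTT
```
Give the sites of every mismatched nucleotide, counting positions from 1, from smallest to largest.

1, 3, 8, 15, 16, 17, 18

Scanning 1-based: 1: C/T; 3: C/G; 8: C/T; 15: A/G; 16: T/C; 17: C/T; 18: A/T.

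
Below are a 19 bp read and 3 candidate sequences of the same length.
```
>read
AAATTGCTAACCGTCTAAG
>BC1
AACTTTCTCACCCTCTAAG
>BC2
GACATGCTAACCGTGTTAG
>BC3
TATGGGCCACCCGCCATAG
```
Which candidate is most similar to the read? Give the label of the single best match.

Hamming distances to read — BC1: 4; BC2: 5; BC3: 9.
Smallest is BC1 with 4 mismatches.

BC1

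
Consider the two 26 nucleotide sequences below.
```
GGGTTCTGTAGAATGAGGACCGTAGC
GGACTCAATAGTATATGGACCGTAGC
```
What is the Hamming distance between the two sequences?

7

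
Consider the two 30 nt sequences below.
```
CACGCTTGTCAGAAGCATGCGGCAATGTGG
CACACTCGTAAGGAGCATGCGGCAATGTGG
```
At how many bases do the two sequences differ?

Comparing position by position, 4 bases differ: 4 (G/A), 7 (T/C), 10 (C/A), 13 (A/G).

4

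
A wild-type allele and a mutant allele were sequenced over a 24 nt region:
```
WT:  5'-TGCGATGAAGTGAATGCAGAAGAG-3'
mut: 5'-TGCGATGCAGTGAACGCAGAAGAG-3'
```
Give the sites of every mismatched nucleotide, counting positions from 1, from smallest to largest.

8, 15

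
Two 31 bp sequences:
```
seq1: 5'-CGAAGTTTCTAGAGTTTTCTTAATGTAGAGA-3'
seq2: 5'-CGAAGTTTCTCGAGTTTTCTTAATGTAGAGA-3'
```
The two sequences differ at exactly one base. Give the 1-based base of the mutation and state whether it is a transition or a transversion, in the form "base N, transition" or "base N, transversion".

Base 11 changes A→C. A is a purine and C is a pyrimidine, so this is a transversion.

base 11, transversion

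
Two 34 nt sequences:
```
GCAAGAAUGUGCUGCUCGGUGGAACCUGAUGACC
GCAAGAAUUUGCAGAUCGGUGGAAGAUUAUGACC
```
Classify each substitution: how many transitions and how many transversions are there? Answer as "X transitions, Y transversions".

0 transitions, 6 transversions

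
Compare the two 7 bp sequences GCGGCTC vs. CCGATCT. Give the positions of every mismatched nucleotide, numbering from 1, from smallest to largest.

Differences at position 1 (G→C), position 4 (G→A), position 5 (C→T), position 6 (T→C), position 7 (C→T).

1, 4, 5, 6, 7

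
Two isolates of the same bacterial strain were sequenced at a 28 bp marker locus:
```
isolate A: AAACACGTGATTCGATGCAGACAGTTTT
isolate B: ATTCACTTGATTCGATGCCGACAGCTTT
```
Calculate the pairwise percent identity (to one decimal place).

82.1%

5 positions differ (2, 3, 7, 19, 25), so 23 of 28 match: 23/28 = 82.14%.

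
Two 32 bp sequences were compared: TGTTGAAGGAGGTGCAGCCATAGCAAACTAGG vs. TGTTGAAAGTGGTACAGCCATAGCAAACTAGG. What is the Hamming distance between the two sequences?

Comparing position by position, 3 bases differ: 8 (G/A), 10 (A/T), 14 (G/A).

3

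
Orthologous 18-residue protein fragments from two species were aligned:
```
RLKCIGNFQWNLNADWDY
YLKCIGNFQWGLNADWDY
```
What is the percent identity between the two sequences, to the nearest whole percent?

89%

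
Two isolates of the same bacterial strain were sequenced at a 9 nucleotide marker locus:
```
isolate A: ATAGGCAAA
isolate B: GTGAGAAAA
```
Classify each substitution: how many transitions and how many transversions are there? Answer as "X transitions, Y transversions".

3 transitions, 1 transversion

Transitions (purine↔purine or pyrimidine↔pyrimidine): 1 A→G, 3 A→G, 4 G→A.
Transversions (purine↔pyrimidine): 6 C→A.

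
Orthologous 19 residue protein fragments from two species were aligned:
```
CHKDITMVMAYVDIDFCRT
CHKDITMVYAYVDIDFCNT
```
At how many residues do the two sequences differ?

2

Mismatches (1-based): residue 9: M→Y; residue 18: R→N.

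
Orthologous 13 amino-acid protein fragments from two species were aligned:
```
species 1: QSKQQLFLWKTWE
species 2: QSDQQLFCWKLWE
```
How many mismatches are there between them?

3

Comparing position by position, 3 positions differ: 3 (K/D), 8 (L/C), 11 (T/L).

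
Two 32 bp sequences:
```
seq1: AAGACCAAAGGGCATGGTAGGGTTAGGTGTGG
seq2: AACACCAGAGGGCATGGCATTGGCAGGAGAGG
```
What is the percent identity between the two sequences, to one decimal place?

71.9%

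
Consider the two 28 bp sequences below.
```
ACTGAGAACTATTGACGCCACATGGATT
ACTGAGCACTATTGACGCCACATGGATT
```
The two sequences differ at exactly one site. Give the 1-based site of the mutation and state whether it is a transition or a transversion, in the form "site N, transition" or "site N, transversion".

site 7, transversion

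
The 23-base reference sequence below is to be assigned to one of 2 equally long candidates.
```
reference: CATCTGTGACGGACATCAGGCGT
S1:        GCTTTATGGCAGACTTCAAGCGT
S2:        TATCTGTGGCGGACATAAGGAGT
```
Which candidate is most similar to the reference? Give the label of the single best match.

S2

S1 differs at 8 bases; S2 differs at 4 bases. The closest is S2.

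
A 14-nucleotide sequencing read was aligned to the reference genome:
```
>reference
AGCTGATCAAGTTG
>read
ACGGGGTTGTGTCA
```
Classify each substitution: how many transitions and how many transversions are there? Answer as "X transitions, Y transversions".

5 transitions, 4 transversions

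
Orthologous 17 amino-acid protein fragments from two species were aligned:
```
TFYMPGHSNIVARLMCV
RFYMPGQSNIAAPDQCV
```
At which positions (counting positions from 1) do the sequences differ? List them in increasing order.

1, 7, 11, 13, 14, 15

Differences at position 1 (T→R), position 7 (H→Q), position 11 (V→A), position 13 (R→P), position 14 (L→D), position 15 (M→Q).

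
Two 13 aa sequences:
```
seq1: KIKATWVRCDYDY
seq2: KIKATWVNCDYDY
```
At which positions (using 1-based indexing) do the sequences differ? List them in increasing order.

Scanning 1-based: 8: R/N.

8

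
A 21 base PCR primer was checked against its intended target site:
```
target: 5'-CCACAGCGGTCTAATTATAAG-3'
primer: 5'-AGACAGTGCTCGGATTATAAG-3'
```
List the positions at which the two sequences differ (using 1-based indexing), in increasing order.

Differences at position 1 (C→A), position 2 (C→G), position 7 (C→T), position 9 (G→C), position 12 (T→G), position 13 (A→G).

1, 2, 7, 9, 12, 13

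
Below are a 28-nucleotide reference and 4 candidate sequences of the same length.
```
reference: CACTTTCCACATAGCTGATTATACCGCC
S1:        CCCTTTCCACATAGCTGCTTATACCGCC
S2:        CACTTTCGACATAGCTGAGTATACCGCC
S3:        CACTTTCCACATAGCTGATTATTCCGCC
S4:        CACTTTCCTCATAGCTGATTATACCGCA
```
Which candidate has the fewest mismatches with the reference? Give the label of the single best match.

S3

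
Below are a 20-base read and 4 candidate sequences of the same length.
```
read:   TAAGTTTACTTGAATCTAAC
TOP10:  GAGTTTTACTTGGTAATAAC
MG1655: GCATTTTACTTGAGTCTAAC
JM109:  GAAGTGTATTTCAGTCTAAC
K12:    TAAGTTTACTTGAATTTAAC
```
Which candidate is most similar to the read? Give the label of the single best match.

Hamming distances to read — TOP10: 7; MG1655: 4; JM109: 5; K12: 1.
Smallest is K12 with 1 mismatch.

K12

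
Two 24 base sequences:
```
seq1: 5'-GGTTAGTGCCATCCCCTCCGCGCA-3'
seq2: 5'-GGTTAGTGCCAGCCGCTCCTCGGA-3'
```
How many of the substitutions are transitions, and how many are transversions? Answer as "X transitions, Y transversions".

Transitions (purine↔purine or pyrimidine↔pyrimidine): none.
Transversions (purine↔pyrimidine): 12 T→G, 15 C→G, 20 G→T, 23 C→G.

0 transitions, 4 transversions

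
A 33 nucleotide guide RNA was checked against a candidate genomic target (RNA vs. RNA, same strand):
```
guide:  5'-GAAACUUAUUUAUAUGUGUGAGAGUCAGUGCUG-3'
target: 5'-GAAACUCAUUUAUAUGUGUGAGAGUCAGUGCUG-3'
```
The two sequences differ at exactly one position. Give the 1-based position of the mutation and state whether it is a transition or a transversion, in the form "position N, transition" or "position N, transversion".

position 7, transition

Position 7 changes U→C. U is a pyrimidine and C is a pyrimidine, so this is a transition.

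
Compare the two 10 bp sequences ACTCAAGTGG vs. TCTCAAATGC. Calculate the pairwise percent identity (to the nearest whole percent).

3 positions differ (1, 7, 10), so 7 of 10 match: 7/10 = 70%.

70%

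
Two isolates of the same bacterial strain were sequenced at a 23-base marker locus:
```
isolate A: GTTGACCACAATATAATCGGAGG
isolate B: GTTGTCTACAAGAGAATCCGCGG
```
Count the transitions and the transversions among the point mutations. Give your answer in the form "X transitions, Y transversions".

Transitions (purine↔purine or pyrimidine↔pyrimidine): 7 C→T.
Transversions (purine↔pyrimidine): 5 A→T, 12 T→G, 14 T→G, 19 G→C, 21 A→C.

1 transition, 5 transversions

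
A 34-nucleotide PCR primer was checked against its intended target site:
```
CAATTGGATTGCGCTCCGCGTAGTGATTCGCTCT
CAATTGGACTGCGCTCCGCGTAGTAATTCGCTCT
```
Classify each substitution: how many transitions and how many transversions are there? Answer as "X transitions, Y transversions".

2 transitions, 0 transversions

Transitions (purine↔purine or pyrimidine↔pyrimidine): 9 T→C, 25 G→A.
Transversions (purine↔pyrimidine): none.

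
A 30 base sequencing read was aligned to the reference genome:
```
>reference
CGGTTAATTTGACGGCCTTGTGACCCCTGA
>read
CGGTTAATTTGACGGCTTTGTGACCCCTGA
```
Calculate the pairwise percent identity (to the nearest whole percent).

Mismatch at position 17 (1-based): 1 of 30.
Identical positions: 29/30 = 96.67% → 97%.

97%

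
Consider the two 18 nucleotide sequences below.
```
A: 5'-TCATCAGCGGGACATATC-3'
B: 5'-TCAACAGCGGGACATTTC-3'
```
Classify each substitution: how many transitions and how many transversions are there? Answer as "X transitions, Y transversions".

Transitions (purine↔purine or pyrimidine↔pyrimidine): none.
Transversions (purine↔pyrimidine): 4 T→A, 16 A→T.

0 transitions, 2 transversions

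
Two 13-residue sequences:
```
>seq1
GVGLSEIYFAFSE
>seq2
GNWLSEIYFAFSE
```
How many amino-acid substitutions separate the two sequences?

2

Comparing position by position, 2 residues differ: 2 (V/N), 3 (G/W).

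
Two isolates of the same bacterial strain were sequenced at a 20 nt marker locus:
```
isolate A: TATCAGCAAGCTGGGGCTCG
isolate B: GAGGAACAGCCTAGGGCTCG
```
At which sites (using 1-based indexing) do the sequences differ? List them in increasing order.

Differences at site 1 (T→G), site 3 (T→G), site 4 (C→G), site 6 (G→A), site 9 (A→G), site 10 (G→C), site 13 (G→A).

1, 3, 4, 6, 9, 10, 13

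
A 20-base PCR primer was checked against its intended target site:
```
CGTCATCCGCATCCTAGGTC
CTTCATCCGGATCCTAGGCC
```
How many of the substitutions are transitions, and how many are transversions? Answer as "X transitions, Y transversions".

1 transition, 2 transversions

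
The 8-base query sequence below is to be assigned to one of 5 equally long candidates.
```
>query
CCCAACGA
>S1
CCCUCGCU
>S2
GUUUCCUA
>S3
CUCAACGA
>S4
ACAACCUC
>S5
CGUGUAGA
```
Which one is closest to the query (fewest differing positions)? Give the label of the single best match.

S3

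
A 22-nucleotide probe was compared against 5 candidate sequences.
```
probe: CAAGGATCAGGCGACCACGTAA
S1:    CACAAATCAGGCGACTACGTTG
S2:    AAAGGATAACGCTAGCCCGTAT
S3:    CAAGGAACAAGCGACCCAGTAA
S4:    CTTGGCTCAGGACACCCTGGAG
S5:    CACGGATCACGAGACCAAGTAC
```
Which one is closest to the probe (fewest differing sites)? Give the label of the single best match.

Hamming distances to probe — S1: 6; S2: 7; S3: 4; S4: 9; S5: 5.
Smallest is S3 with 4 mismatches.

S3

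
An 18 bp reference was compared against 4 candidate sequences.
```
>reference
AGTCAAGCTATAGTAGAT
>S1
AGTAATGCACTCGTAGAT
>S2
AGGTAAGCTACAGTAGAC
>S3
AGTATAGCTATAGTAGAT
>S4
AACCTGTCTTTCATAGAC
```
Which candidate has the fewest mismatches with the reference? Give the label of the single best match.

S3

S1 differs at 5 bases; S2 differs at 4 bases; S3 differs at 2 bases; S4 differs at 9 bases. The closest is S3.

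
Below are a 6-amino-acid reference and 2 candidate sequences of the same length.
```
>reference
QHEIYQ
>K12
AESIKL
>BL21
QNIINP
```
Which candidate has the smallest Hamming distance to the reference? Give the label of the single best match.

Hamming distances to reference — K12: 5; BL21: 4.
Smallest is BL21 with 4 mismatches.

BL21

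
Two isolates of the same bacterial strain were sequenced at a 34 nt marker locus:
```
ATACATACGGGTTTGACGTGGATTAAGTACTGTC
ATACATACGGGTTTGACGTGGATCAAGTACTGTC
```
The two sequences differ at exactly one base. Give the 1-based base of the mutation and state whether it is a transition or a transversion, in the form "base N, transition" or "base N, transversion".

The sequences differ only at base 24: T→C (pyrimidine→pyrimidine), a transition.

base 24, transition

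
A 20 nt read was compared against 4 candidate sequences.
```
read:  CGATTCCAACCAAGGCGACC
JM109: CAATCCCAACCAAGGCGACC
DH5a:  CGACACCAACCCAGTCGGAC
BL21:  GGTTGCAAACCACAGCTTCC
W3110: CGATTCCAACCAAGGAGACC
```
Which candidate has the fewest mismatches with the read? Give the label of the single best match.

W3110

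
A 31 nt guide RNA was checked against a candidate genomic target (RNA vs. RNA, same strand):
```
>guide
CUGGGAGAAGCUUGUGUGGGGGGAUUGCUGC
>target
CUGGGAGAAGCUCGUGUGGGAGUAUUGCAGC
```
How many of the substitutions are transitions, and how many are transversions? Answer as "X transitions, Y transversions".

Mismatches (1-based):
site 13: U→C (pyrimidine→pyrimidine, transition)
site 21: G→A (purine→purine, transition)
site 23: G→U (purine→pyrimidine, transversion)
site 29: U→A (pyrimidine→purine, transversion)

2 transitions, 2 transversions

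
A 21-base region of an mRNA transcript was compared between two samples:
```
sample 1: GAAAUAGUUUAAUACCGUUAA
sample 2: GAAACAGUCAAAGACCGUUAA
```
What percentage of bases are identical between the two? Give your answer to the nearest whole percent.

4 positions differ (5, 9, 10, 13), so 17 of 21 match: 17/21 = 80.95%.

81%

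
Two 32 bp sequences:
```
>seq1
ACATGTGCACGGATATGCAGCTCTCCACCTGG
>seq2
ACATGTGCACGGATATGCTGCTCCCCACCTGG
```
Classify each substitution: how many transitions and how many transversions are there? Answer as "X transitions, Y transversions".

1 transition, 1 transversion

Transitions (purine↔purine or pyrimidine↔pyrimidine): 24 T→C.
Transversions (purine↔pyrimidine): 19 A→T.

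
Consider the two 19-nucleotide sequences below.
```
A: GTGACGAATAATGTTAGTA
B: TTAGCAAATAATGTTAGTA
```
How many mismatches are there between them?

4

Mismatches (1-based): position 1: G→T; position 3: G→A; position 4: A→G; position 6: G→A.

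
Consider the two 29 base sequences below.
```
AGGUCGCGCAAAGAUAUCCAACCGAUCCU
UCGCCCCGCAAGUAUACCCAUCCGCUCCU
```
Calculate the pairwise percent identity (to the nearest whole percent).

69%

Mismatches at positions 1, 2, 4, 6, 12, 13, 17, 21, 25 (1-based): 9 of 29.
Identical positions: 20/29 = 68.97% → 69%.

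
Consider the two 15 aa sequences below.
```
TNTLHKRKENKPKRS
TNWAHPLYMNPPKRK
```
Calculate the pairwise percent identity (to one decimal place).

8 positions differ (3, 4, 6, 7, 8, 9, 11, 15), so 7 of 15 match: 7/15 = 46.67%.

46.7%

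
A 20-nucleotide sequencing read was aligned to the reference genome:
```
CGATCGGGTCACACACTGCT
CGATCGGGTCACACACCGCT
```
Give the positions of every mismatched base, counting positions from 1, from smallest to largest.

17

Scanning 1-based: 17: T/C.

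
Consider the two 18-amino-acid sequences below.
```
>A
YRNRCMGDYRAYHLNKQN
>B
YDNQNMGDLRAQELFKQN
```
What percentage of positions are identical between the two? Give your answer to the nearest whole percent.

7 positions differ (2, 4, 5, 9, 12, 13, 15), so 11 of 18 match: 11/18 = 61.11%.

61%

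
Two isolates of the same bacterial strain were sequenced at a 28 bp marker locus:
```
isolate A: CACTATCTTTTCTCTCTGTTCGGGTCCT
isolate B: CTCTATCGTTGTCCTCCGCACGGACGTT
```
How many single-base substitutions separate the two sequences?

The sequences differ at positions 2, 8, 11, 12, 13, 17, 19, 20, 24, 25, 26, 27 (1-based) — 12 in total.

12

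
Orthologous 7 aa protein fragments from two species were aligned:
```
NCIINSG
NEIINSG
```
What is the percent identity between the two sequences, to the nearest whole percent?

1 position differs (2), so 6 of 7 match: 6/7 = 85.71%.

86%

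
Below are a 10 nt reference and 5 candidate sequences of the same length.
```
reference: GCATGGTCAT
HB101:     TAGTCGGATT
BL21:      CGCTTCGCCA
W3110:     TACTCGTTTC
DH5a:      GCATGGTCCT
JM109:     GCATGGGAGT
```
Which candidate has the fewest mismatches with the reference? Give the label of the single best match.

DH5a

HB101 differs at 7 bases; BL21 differs at 8 bases; W3110 differs at 7 bases; DH5a differs at 1 base; JM109 differs at 3 bases. The closest is DH5a.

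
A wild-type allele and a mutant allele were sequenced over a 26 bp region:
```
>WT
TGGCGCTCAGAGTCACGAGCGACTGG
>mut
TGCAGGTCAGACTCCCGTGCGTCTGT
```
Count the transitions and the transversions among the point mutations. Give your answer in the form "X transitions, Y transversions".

0 transitions, 8 transversions

Mismatches (1-based):
position 3: G→C (purine→pyrimidine, transversion)
position 4: C→A (pyrimidine→purine, transversion)
position 6: C→G (pyrimidine→purine, transversion)
position 12: G→C (purine→pyrimidine, transversion)
position 15: A→C (purine→pyrimidine, transversion)
position 18: A→T (purine→pyrimidine, transversion)
position 22: A→T (purine→pyrimidine, transversion)
position 26: G→T (purine→pyrimidine, transversion)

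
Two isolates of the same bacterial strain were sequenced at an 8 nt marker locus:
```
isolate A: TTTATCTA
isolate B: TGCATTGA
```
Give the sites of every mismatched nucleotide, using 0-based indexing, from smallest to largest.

1, 2, 5, 6

Differences at site 1 (T→G), site 2 (T→C), site 5 (C→T), site 6 (T→G).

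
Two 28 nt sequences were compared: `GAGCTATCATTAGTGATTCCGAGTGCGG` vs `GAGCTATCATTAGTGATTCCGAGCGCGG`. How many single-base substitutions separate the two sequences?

1

Comparing position by position, 1 base differs: 24 (T/C).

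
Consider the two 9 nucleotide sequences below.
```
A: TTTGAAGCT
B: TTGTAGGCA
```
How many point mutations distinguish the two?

Comparing position by position, 4 sites differ: 3 (T/G), 4 (G/T), 6 (A/G), 9 (T/A).

4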